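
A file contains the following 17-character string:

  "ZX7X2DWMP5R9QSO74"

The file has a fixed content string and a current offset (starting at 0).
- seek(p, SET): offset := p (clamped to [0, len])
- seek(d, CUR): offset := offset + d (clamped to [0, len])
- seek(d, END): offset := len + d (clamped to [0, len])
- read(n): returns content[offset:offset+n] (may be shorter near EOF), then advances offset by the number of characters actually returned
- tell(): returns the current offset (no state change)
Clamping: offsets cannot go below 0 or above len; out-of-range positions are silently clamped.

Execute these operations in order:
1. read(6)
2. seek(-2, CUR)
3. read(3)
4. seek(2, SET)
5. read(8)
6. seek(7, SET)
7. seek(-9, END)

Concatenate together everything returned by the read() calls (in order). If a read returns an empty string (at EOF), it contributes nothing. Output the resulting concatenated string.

After 1 (read(6)): returned 'ZX7X2D', offset=6
After 2 (seek(-2, CUR)): offset=4
After 3 (read(3)): returned '2DW', offset=7
After 4 (seek(2, SET)): offset=2
After 5 (read(8)): returned '7X2DWMP5', offset=10
After 6 (seek(7, SET)): offset=7
After 7 (seek(-9, END)): offset=8

Answer: ZX7X2D2DW7X2DWMP5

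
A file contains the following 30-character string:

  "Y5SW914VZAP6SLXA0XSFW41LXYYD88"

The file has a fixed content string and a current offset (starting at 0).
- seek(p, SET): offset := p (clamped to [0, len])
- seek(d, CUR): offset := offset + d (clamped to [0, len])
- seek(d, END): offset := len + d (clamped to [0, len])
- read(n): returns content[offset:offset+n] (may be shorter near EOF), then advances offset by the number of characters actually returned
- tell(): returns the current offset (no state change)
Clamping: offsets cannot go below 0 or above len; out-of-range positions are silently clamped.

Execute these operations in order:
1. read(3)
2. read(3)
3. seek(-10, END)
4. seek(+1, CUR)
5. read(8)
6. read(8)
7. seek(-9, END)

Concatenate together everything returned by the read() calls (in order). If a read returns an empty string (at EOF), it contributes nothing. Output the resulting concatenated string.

After 1 (read(3)): returned 'Y5S', offset=3
After 2 (read(3)): returned 'W91', offset=6
After 3 (seek(-10, END)): offset=20
After 4 (seek(+1, CUR)): offset=21
After 5 (read(8)): returned '41LXYYD8', offset=29
After 6 (read(8)): returned '8', offset=30
After 7 (seek(-9, END)): offset=21

Answer: Y5SW9141LXYYD88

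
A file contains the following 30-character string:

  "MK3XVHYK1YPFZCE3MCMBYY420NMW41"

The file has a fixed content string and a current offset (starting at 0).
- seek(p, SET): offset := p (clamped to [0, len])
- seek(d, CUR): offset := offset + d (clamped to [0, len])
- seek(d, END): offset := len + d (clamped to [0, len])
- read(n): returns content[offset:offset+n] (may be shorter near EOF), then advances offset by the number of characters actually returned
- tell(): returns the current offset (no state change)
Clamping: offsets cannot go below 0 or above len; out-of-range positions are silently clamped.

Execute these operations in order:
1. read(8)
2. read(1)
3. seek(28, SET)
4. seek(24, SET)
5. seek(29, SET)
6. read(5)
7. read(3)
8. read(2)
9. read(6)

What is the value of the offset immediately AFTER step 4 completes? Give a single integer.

Answer: 24

Derivation:
After 1 (read(8)): returned 'MK3XVHYK', offset=8
After 2 (read(1)): returned '1', offset=9
After 3 (seek(28, SET)): offset=28
After 4 (seek(24, SET)): offset=24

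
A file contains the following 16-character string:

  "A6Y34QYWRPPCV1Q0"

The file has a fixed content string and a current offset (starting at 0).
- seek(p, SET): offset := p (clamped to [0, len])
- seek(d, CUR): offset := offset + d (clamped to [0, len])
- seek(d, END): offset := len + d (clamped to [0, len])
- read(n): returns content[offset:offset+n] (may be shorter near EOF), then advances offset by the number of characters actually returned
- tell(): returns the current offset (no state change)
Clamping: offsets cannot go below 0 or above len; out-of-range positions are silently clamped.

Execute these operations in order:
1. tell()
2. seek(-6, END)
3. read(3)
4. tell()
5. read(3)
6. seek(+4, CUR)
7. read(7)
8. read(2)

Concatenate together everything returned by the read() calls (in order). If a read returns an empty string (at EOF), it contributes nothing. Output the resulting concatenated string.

After 1 (tell()): offset=0
After 2 (seek(-6, END)): offset=10
After 3 (read(3)): returned 'PCV', offset=13
After 4 (tell()): offset=13
After 5 (read(3)): returned '1Q0', offset=16
After 6 (seek(+4, CUR)): offset=16
After 7 (read(7)): returned '', offset=16
After 8 (read(2)): returned '', offset=16

Answer: PCV1Q0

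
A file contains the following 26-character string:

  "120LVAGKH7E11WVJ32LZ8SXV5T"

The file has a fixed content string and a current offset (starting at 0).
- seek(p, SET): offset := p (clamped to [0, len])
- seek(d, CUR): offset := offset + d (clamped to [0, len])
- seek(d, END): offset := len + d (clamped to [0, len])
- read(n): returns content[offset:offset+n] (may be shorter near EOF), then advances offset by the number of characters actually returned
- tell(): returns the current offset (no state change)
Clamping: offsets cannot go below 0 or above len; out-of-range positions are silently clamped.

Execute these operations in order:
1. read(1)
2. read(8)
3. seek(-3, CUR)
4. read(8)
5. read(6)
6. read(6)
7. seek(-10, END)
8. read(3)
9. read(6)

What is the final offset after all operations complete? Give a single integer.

After 1 (read(1)): returned '1', offset=1
After 2 (read(8)): returned '20LVAGKH', offset=9
After 3 (seek(-3, CUR)): offset=6
After 4 (read(8)): returned 'GKH7E11W', offset=14
After 5 (read(6)): returned 'VJ32LZ', offset=20
After 6 (read(6)): returned '8SXV5T', offset=26
After 7 (seek(-10, END)): offset=16
After 8 (read(3)): returned '32L', offset=19
After 9 (read(6)): returned 'Z8SXV5', offset=25

Answer: 25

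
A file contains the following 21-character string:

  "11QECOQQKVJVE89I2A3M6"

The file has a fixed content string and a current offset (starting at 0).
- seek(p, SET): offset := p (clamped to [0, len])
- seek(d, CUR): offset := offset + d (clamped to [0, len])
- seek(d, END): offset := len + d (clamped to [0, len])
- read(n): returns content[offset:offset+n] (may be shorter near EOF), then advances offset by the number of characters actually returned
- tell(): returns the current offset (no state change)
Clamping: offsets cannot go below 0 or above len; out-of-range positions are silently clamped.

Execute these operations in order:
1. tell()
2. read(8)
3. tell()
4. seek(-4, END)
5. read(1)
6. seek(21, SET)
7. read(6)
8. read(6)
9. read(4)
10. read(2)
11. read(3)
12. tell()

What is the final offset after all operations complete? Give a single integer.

Answer: 21

Derivation:
After 1 (tell()): offset=0
After 2 (read(8)): returned '11QECOQQ', offset=8
After 3 (tell()): offset=8
After 4 (seek(-4, END)): offset=17
After 5 (read(1)): returned 'A', offset=18
After 6 (seek(21, SET)): offset=21
After 7 (read(6)): returned '', offset=21
After 8 (read(6)): returned '', offset=21
After 9 (read(4)): returned '', offset=21
After 10 (read(2)): returned '', offset=21
After 11 (read(3)): returned '', offset=21
After 12 (tell()): offset=21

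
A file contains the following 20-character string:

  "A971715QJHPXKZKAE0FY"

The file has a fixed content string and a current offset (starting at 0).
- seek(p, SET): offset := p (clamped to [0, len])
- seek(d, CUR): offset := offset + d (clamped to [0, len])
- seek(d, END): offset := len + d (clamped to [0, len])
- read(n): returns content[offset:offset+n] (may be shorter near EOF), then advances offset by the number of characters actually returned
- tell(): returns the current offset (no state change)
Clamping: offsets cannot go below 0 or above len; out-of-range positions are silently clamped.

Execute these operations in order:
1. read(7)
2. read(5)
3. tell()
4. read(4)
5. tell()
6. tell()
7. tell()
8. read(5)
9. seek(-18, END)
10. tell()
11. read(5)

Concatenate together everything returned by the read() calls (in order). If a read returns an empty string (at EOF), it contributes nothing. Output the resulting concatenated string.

After 1 (read(7)): returned 'A971715', offset=7
After 2 (read(5)): returned 'QJHPX', offset=12
After 3 (tell()): offset=12
After 4 (read(4)): returned 'KZKA', offset=16
After 5 (tell()): offset=16
After 6 (tell()): offset=16
After 7 (tell()): offset=16
After 8 (read(5)): returned 'E0FY', offset=20
After 9 (seek(-18, END)): offset=2
After 10 (tell()): offset=2
After 11 (read(5)): returned '71715', offset=7

Answer: A971715QJHPXKZKAE0FY71715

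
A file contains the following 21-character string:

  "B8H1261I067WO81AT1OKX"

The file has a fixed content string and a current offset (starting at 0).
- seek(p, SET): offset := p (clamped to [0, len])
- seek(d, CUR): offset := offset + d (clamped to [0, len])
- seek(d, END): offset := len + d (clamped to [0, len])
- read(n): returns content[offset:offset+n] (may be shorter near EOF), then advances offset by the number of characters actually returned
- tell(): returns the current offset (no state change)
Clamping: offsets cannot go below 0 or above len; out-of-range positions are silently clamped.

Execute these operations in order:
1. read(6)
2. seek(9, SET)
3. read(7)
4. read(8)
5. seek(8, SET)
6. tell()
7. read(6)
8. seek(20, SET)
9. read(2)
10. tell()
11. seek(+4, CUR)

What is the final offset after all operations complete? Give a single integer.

Answer: 21

Derivation:
After 1 (read(6)): returned 'B8H126', offset=6
After 2 (seek(9, SET)): offset=9
After 3 (read(7)): returned '67WO81A', offset=16
After 4 (read(8)): returned 'T1OKX', offset=21
After 5 (seek(8, SET)): offset=8
After 6 (tell()): offset=8
After 7 (read(6)): returned '067WO8', offset=14
After 8 (seek(20, SET)): offset=20
After 9 (read(2)): returned 'X', offset=21
After 10 (tell()): offset=21
After 11 (seek(+4, CUR)): offset=21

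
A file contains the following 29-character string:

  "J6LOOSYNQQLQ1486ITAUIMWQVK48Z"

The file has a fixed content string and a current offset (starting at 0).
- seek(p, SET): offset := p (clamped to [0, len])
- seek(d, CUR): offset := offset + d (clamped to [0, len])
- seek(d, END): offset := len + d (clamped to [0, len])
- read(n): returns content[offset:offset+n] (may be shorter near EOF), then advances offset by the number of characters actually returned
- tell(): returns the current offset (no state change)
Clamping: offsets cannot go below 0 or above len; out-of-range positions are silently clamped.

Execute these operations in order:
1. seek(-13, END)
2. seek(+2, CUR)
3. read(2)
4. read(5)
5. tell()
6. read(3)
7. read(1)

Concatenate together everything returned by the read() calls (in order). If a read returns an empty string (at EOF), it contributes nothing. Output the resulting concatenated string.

After 1 (seek(-13, END)): offset=16
After 2 (seek(+2, CUR)): offset=18
After 3 (read(2)): returned 'AU', offset=20
After 4 (read(5)): returned 'IMWQV', offset=25
After 5 (tell()): offset=25
After 6 (read(3)): returned 'K48', offset=28
After 7 (read(1)): returned 'Z', offset=29

Answer: AUIMWQVK48Z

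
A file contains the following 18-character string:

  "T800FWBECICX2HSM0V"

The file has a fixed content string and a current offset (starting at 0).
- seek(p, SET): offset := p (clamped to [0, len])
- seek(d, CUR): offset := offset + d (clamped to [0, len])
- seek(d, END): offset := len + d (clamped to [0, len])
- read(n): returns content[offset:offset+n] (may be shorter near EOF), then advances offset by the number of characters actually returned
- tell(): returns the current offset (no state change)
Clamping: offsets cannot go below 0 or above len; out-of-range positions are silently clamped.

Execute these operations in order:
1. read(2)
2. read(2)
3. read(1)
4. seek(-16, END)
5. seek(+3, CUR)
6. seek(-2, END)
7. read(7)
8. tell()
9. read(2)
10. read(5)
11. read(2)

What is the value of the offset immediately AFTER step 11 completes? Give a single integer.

Answer: 18

Derivation:
After 1 (read(2)): returned 'T8', offset=2
After 2 (read(2)): returned '00', offset=4
After 3 (read(1)): returned 'F', offset=5
After 4 (seek(-16, END)): offset=2
After 5 (seek(+3, CUR)): offset=5
After 6 (seek(-2, END)): offset=16
After 7 (read(7)): returned '0V', offset=18
After 8 (tell()): offset=18
After 9 (read(2)): returned '', offset=18
After 10 (read(5)): returned '', offset=18
After 11 (read(2)): returned '', offset=18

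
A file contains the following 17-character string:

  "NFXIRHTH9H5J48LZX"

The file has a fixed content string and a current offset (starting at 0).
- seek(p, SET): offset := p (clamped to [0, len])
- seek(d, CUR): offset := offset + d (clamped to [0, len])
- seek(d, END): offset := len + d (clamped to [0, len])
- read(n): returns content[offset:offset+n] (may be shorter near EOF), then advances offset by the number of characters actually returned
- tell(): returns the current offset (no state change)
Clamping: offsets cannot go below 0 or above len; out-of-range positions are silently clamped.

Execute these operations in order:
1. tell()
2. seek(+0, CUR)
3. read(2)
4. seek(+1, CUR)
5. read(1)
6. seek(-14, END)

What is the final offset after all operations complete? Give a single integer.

After 1 (tell()): offset=0
After 2 (seek(+0, CUR)): offset=0
After 3 (read(2)): returned 'NF', offset=2
After 4 (seek(+1, CUR)): offset=3
After 5 (read(1)): returned 'I', offset=4
After 6 (seek(-14, END)): offset=3

Answer: 3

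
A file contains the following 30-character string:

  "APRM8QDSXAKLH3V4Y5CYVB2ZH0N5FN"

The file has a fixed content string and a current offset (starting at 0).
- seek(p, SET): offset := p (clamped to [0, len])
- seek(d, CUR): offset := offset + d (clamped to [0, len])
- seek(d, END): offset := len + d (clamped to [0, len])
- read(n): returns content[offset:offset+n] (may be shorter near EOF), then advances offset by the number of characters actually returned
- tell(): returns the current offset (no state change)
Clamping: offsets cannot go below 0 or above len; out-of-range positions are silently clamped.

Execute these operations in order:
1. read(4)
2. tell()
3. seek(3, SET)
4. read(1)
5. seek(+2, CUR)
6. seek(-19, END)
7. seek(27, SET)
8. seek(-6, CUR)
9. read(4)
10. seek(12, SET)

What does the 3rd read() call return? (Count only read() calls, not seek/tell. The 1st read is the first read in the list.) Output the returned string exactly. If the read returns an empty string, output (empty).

Answer: B2ZH

Derivation:
After 1 (read(4)): returned 'APRM', offset=4
After 2 (tell()): offset=4
After 3 (seek(3, SET)): offset=3
After 4 (read(1)): returned 'M', offset=4
After 5 (seek(+2, CUR)): offset=6
After 6 (seek(-19, END)): offset=11
After 7 (seek(27, SET)): offset=27
After 8 (seek(-6, CUR)): offset=21
After 9 (read(4)): returned 'B2ZH', offset=25
After 10 (seek(12, SET)): offset=12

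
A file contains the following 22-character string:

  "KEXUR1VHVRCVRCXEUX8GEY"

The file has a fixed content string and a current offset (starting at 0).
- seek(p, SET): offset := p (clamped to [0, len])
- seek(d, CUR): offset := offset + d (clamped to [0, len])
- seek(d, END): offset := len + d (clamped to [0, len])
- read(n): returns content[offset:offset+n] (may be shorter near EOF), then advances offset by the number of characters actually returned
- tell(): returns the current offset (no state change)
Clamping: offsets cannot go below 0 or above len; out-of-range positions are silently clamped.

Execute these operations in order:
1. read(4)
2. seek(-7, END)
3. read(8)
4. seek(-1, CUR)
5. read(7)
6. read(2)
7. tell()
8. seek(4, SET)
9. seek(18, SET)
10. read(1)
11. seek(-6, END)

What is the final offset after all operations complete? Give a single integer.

Answer: 16

Derivation:
After 1 (read(4)): returned 'KEXU', offset=4
After 2 (seek(-7, END)): offset=15
After 3 (read(8)): returned 'EUX8GEY', offset=22
After 4 (seek(-1, CUR)): offset=21
After 5 (read(7)): returned 'Y', offset=22
After 6 (read(2)): returned '', offset=22
After 7 (tell()): offset=22
After 8 (seek(4, SET)): offset=4
After 9 (seek(18, SET)): offset=18
After 10 (read(1)): returned '8', offset=19
After 11 (seek(-6, END)): offset=16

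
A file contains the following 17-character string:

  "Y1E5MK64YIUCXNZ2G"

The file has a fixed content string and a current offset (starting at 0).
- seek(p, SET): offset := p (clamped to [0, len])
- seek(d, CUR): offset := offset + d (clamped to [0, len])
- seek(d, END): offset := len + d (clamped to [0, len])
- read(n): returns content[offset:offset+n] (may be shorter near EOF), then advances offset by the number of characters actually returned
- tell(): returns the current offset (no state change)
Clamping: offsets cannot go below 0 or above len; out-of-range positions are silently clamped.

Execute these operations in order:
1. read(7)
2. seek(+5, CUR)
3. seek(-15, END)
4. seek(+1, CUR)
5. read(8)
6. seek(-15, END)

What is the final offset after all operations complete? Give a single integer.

After 1 (read(7)): returned 'Y1E5MK6', offset=7
After 2 (seek(+5, CUR)): offset=12
After 3 (seek(-15, END)): offset=2
After 4 (seek(+1, CUR)): offset=3
After 5 (read(8)): returned '5MK64YIU', offset=11
After 6 (seek(-15, END)): offset=2

Answer: 2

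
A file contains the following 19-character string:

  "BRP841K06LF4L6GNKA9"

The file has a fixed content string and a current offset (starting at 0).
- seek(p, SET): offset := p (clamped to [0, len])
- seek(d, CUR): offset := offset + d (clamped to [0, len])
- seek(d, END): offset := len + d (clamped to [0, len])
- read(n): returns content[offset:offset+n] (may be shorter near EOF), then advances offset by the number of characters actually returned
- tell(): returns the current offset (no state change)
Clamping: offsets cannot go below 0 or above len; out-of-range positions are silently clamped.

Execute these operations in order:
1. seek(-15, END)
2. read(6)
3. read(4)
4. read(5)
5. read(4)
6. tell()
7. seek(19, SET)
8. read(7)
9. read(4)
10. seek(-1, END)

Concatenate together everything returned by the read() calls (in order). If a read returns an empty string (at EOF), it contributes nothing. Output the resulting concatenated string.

After 1 (seek(-15, END)): offset=4
After 2 (read(6)): returned '41K06L', offset=10
After 3 (read(4)): returned 'F4L6', offset=14
After 4 (read(5)): returned 'GNKA9', offset=19
After 5 (read(4)): returned '', offset=19
After 6 (tell()): offset=19
After 7 (seek(19, SET)): offset=19
After 8 (read(7)): returned '', offset=19
After 9 (read(4)): returned '', offset=19
After 10 (seek(-1, END)): offset=18

Answer: 41K06LF4L6GNKA9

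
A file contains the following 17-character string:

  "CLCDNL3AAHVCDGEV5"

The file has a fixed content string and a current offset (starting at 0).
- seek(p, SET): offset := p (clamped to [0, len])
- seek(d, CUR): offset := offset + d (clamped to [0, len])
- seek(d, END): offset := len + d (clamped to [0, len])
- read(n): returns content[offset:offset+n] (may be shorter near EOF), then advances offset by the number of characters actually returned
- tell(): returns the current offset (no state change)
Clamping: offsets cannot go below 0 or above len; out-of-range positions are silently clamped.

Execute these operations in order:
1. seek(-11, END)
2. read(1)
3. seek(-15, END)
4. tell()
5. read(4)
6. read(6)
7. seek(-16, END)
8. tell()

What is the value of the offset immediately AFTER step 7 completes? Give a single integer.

Answer: 1

Derivation:
After 1 (seek(-11, END)): offset=6
After 2 (read(1)): returned '3', offset=7
After 3 (seek(-15, END)): offset=2
After 4 (tell()): offset=2
After 5 (read(4)): returned 'CDNL', offset=6
After 6 (read(6)): returned '3AAHVC', offset=12
After 7 (seek(-16, END)): offset=1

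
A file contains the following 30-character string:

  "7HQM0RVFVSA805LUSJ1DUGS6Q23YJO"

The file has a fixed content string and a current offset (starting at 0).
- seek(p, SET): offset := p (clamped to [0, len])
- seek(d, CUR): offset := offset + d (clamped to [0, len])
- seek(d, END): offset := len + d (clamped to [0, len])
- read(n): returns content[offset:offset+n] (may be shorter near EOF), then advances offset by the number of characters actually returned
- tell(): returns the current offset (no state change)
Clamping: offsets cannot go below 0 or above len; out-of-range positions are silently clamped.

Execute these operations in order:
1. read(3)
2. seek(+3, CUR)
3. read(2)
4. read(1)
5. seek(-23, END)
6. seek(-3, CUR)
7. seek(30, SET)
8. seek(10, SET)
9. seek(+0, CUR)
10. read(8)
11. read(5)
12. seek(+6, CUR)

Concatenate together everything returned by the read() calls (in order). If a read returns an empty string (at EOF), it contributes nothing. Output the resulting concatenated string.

After 1 (read(3)): returned '7HQ', offset=3
After 2 (seek(+3, CUR)): offset=6
After 3 (read(2)): returned 'VF', offset=8
After 4 (read(1)): returned 'V', offset=9
After 5 (seek(-23, END)): offset=7
After 6 (seek(-3, CUR)): offset=4
After 7 (seek(30, SET)): offset=30
After 8 (seek(10, SET)): offset=10
After 9 (seek(+0, CUR)): offset=10
After 10 (read(8)): returned 'A805LUSJ', offset=18
After 11 (read(5)): returned '1DUGS', offset=23
After 12 (seek(+6, CUR)): offset=29

Answer: 7HQVFVA805LUSJ1DUGS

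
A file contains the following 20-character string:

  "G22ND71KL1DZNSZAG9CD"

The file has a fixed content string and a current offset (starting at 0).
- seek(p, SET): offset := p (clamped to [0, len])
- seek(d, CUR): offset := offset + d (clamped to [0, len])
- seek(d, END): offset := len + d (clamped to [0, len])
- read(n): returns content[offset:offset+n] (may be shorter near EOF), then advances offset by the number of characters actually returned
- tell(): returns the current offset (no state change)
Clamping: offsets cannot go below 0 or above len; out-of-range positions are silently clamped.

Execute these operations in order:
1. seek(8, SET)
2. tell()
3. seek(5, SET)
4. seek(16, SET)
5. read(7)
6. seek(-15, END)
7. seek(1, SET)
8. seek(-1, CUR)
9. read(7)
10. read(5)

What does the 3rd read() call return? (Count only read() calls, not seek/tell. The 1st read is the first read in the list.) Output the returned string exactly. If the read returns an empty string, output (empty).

After 1 (seek(8, SET)): offset=8
After 2 (tell()): offset=8
After 3 (seek(5, SET)): offset=5
After 4 (seek(16, SET)): offset=16
After 5 (read(7)): returned 'G9CD', offset=20
After 6 (seek(-15, END)): offset=5
After 7 (seek(1, SET)): offset=1
After 8 (seek(-1, CUR)): offset=0
After 9 (read(7)): returned 'G22ND71', offset=7
After 10 (read(5)): returned 'KL1DZ', offset=12

Answer: KL1DZ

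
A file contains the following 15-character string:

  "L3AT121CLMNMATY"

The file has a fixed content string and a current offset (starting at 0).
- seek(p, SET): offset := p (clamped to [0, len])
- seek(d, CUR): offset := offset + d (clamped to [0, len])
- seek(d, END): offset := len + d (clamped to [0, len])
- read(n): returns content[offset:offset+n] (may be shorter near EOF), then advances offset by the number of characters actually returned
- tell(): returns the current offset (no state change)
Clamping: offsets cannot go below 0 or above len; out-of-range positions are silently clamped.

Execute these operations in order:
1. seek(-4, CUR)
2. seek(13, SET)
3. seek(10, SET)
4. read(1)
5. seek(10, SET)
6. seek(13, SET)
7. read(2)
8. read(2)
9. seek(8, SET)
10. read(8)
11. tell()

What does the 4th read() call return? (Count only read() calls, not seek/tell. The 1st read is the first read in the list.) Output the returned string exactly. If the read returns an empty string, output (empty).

After 1 (seek(-4, CUR)): offset=0
After 2 (seek(13, SET)): offset=13
After 3 (seek(10, SET)): offset=10
After 4 (read(1)): returned 'N', offset=11
After 5 (seek(10, SET)): offset=10
After 6 (seek(13, SET)): offset=13
After 7 (read(2)): returned 'TY', offset=15
After 8 (read(2)): returned '', offset=15
After 9 (seek(8, SET)): offset=8
After 10 (read(8)): returned 'LMNMATY', offset=15
After 11 (tell()): offset=15

Answer: LMNMATY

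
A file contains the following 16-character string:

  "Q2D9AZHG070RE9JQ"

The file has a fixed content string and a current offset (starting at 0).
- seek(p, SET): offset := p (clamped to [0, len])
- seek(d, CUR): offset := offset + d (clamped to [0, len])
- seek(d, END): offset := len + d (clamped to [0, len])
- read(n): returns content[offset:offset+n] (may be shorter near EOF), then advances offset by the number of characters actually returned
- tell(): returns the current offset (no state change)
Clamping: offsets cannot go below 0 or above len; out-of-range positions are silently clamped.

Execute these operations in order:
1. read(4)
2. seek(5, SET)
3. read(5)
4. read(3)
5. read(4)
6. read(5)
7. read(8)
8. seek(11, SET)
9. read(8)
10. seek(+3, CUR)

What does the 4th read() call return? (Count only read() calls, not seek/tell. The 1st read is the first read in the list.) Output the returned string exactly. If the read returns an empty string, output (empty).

Answer: 9JQ

Derivation:
After 1 (read(4)): returned 'Q2D9', offset=4
After 2 (seek(5, SET)): offset=5
After 3 (read(5)): returned 'ZHG07', offset=10
After 4 (read(3)): returned '0RE', offset=13
After 5 (read(4)): returned '9JQ', offset=16
After 6 (read(5)): returned '', offset=16
After 7 (read(8)): returned '', offset=16
After 8 (seek(11, SET)): offset=11
After 9 (read(8)): returned 'RE9JQ', offset=16
After 10 (seek(+3, CUR)): offset=16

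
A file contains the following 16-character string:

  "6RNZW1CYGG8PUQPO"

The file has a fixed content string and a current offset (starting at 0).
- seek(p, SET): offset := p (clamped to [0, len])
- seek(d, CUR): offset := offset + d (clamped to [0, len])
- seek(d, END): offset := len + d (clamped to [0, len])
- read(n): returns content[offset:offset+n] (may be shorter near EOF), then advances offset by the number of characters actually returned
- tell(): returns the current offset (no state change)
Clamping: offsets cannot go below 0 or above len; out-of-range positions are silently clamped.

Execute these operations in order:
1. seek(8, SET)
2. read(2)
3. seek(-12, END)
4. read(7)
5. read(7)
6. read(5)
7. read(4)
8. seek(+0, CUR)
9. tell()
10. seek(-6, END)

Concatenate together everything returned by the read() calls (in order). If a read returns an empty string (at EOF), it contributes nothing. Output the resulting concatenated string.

After 1 (seek(8, SET)): offset=8
After 2 (read(2)): returned 'GG', offset=10
After 3 (seek(-12, END)): offset=4
After 4 (read(7)): returned 'W1CYGG8', offset=11
After 5 (read(7)): returned 'PUQPO', offset=16
After 6 (read(5)): returned '', offset=16
After 7 (read(4)): returned '', offset=16
After 8 (seek(+0, CUR)): offset=16
After 9 (tell()): offset=16
After 10 (seek(-6, END)): offset=10

Answer: GGW1CYGG8PUQPO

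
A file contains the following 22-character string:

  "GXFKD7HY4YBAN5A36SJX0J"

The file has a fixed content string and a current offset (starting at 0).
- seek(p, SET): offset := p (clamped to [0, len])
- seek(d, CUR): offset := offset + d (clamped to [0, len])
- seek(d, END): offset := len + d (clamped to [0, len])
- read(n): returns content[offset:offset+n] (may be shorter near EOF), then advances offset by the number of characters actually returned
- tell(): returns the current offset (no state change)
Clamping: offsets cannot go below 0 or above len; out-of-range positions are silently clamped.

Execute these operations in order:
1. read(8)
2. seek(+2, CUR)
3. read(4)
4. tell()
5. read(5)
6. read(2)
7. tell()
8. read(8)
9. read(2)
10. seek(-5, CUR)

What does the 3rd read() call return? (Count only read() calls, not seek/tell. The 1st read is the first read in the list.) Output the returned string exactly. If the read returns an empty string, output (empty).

Answer: A36SJ

Derivation:
After 1 (read(8)): returned 'GXFKD7HY', offset=8
After 2 (seek(+2, CUR)): offset=10
After 3 (read(4)): returned 'BAN5', offset=14
After 4 (tell()): offset=14
After 5 (read(5)): returned 'A36SJ', offset=19
After 6 (read(2)): returned 'X0', offset=21
After 7 (tell()): offset=21
After 8 (read(8)): returned 'J', offset=22
After 9 (read(2)): returned '', offset=22
After 10 (seek(-5, CUR)): offset=17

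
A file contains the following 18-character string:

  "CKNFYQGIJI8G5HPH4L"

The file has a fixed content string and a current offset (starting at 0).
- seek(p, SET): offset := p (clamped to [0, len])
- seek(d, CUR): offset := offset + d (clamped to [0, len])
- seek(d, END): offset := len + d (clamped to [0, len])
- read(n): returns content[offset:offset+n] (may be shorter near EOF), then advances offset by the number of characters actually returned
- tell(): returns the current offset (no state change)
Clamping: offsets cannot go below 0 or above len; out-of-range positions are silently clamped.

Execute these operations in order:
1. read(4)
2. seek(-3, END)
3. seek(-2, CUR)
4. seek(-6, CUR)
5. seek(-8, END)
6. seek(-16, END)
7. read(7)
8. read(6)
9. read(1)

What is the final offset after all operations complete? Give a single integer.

After 1 (read(4)): returned 'CKNF', offset=4
After 2 (seek(-3, END)): offset=15
After 3 (seek(-2, CUR)): offset=13
After 4 (seek(-6, CUR)): offset=7
After 5 (seek(-8, END)): offset=10
After 6 (seek(-16, END)): offset=2
After 7 (read(7)): returned 'NFYQGIJ', offset=9
After 8 (read(6)): returned 'I8G5HP', offset=15
After 9 (read(1)): returned 'H', offset=16

Answer: 16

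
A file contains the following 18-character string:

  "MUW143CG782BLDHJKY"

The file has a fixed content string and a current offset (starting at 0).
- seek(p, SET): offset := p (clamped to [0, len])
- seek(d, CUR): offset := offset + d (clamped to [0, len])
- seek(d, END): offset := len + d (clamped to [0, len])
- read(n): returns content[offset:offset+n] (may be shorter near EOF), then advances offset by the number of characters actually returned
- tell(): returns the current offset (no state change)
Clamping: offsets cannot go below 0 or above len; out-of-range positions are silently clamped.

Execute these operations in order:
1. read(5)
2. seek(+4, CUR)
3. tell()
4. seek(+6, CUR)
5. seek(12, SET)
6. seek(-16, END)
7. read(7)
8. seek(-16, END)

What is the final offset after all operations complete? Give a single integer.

Answer: 2

Derivation:
After 1 (read(5)): returned 'MUW14', offset=5
After 2 (seek(+4, CUR)): offset=9
After 3 (tell()): offset=9
After 4 (seek(+6, CUR)): offset=15
After 5 (seek(12, SET)): offset=12
After 6 (seek(-16, END)): offset=2
After 7 (read(7)): returned 'W143CG7', offset=9
After 8 (seek(-16, END)): offset=2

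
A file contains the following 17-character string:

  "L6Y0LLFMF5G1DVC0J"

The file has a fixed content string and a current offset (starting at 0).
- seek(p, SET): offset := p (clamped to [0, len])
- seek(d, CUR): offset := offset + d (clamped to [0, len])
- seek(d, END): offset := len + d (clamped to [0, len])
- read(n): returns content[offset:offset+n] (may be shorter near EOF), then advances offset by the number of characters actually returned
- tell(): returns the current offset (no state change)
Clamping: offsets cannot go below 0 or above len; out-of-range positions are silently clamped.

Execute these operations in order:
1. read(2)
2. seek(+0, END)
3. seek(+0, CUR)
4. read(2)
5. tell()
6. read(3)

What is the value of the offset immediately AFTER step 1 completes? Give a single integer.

After 1 (read(2)): returned 'L6', offset=2

Answer: 2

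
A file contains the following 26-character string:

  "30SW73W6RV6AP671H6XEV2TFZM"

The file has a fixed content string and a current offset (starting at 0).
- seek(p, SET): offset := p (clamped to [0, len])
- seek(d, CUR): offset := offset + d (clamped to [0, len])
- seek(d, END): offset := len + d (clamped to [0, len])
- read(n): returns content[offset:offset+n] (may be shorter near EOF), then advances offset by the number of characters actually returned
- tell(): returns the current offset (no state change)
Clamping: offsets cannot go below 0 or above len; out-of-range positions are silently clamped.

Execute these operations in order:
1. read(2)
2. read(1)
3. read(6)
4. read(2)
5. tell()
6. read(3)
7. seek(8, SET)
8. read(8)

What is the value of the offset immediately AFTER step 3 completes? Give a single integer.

After 1 (read(2)): returned '30', offset=2
After 2 (read(1)): returned 'S', offset=3
After 3 (read(6)): returned 'W73W6R', offset=9

Answer: 9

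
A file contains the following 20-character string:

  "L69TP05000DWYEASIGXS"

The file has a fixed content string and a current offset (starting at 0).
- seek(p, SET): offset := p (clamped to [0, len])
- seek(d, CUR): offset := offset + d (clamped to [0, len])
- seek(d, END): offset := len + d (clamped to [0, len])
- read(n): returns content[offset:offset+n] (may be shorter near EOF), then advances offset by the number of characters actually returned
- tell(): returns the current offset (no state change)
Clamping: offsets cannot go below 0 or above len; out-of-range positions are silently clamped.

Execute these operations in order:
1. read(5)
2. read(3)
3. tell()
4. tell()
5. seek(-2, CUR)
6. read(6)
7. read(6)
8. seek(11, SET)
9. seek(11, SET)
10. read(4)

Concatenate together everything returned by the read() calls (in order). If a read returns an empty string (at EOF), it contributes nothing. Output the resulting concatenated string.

Answer: L69TP0505000DWYEASIGWYEA

Derivation:
After 1 (read(5)): returned 'L69TP', offset=5
After 2 (read(3)): returned '050', offset=8
After 3 (tell()): offset=8
After 4 (tell()): offset=8
After 5 (seek(-2, CUR)): offset=6
After 6 (read(6)): returned '5000DW', offset=12
After 7 (read(6)): returned 'YEASIG', offset=18
After 8 (seek(11, SET)): offset=11
After 9 (seek(11, SET)): offset=11
After 10 (read(4)): returned 'WYEA', offset=15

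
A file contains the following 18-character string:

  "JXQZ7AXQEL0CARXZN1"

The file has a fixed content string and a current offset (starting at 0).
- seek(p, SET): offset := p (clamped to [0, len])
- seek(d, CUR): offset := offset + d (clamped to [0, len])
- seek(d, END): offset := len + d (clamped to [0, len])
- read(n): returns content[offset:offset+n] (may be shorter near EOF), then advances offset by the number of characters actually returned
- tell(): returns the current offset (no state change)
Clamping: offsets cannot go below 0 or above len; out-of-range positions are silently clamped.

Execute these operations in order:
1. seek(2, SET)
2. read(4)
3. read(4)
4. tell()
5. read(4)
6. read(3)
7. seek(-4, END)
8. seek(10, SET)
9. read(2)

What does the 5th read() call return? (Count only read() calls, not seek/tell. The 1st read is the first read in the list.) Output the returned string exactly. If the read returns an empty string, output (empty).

After 1 (seek(2, SET)): offset=2
After 2 (read(4)): returned 'QZ7A', offset=6
After 3 (read(4)): returned 'XQEL', offset=10
After 4 (tell()): offset=10
After 5 (read(4)): returned '0CAR', offset=14
After 6 (read(3)): returned 'XZN', offset=17
After 7 (seek(-4, END)): offset=14
After 8 (seek(10, SET)): offset=10
After 9 (read(2)): returned '0C', offset=12

Answer: 0C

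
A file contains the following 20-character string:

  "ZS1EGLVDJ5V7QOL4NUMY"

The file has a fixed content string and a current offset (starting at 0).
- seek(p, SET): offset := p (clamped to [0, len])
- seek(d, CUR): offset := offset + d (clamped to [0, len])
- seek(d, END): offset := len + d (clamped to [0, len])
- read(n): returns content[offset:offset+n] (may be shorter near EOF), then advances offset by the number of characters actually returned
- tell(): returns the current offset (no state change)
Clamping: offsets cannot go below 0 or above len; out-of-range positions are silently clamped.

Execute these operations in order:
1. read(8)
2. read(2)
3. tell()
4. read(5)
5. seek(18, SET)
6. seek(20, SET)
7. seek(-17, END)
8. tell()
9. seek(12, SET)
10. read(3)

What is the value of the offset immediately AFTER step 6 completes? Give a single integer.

After 1 (read(8)): returned 'ZS1EGLVD', offset=8
After 2 (read(2)): returned 'J5', offset=10
After 3 (tell()): offset=10
After 4 (read(5)): returned 'V7QOL', offset=15
After 5 (seek(18, SET)): offset=18
After 6 (seek(20, SET)): offset=20

Answer: 20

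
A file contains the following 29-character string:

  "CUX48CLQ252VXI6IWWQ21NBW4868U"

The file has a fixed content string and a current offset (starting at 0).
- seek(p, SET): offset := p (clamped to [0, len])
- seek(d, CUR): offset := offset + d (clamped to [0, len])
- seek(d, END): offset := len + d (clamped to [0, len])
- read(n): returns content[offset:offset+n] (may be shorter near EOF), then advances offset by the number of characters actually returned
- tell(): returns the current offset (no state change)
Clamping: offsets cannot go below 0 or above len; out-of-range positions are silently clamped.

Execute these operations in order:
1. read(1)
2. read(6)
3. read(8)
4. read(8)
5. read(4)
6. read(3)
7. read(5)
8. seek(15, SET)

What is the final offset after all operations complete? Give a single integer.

After 1 (read(1)): returned 'C', offset=1
After 2 (read(6)): returned 'UX48CL', offset=7
After 3 (read(8)): returned 'Q252VXI6', offset=15
After 4 (read(8)): returned 'IWWQ21NB', offset=23
After 5 (read(4)): returned 'W486', offset=27
After 6 (read(3)): returned '8U', offset=29
After 7 (read(5)): returned '', offset=29
After 8 (seek(15, SET)): offset=15

Answer: 15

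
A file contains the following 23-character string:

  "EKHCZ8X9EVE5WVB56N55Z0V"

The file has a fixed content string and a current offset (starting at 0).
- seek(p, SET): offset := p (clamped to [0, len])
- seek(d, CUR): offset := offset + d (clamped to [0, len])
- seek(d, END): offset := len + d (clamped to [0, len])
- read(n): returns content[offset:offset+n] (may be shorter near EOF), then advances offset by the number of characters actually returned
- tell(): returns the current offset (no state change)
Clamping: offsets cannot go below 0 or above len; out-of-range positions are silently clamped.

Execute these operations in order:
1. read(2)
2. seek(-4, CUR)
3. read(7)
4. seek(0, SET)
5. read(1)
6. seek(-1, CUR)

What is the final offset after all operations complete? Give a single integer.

Answer: 0

Derivation:
After 1 (read(2)): returned 'EK', offset=2
After 2 (seek(-4, CUR)): offset=0
After 3 (read(7)): returned 'EKHCZ8X', offset=7
After 4 (seek(0, SET)): offset=0
After 5 (read(1)): returned 'E', offset=1
After 6 (seek(-1, CUR)): offset=0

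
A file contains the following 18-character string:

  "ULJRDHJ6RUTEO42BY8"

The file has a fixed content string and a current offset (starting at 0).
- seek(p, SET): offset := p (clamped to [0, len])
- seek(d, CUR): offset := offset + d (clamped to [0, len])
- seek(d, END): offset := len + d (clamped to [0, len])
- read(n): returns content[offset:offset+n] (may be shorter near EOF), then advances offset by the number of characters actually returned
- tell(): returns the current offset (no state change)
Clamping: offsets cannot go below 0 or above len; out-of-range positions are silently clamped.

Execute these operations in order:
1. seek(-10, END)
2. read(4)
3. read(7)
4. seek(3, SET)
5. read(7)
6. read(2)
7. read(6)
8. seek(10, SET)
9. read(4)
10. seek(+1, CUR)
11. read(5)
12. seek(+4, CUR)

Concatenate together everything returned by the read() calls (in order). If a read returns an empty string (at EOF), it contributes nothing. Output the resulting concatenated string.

After 1 (seek(-10, END)): offset=8
After 2 (read(4)): returned 'RUTE', offset=12
After 3 (read(7)): returned 'O42BY8', offset=18
After 4 (seek(3, SET)): offset=3
After 5 (read(7)): returned 'RDHJ6RU', offset=10
After 6 (read(2)): returned 'TE', offset=12
After 7 (read(6)): returned 'O42BY8', offset=18
After 8 (seek(10, SET)): offset=10
After 9 (read(4)): returned 'TEO4', offset=14
After 10 (seek(+1, CUR)): offset=15
After 11 (read(5)): returned 'BY8', offset=18
After 12 (seek(+4, CUR)): offset=18

Answer: RUTEO42BY8RDHJ6RUTEO42BY8TEO4BY8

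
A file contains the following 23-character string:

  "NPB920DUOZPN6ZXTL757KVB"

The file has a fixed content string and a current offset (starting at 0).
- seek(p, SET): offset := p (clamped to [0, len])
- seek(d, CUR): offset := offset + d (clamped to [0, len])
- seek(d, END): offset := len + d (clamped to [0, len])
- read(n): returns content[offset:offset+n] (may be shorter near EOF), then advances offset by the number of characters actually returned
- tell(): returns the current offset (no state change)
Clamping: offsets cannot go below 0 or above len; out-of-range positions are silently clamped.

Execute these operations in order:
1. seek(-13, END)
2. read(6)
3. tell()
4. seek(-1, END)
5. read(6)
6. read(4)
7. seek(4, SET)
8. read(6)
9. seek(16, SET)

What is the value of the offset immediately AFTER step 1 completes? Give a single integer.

Answer: 10

Derivation:
After 1 (seek(-13, END)): offset=10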